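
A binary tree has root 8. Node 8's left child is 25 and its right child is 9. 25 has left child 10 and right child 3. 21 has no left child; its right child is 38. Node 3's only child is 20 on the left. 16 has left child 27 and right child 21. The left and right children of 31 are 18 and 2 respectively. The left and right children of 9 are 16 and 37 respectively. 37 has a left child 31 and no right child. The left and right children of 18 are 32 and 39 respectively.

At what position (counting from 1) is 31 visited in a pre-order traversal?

12

Pre-order visits the node, then its left subtree, then its right subtree.
Visit 8.
At 8: go left to 25.
  Visit 25.
  At 25: go left to 10.
    10 is a leaf — visit 10.
  At 25: go right to 3.
    Visit 3.
    At 3: go left to 20.
      20 is a leaf — visit 20.
    At 3: no right child.
At 8: go right to 9.
  Visit 9.
  At 9: go left to 16.
    Visit 16.
    At 16: go left to 27.
      27 is a leaf — visit 27.
    At 16: go right to 21.
      Visit 21.
      At 21: no left child.
      At 21: go right to 38.
        38 is a leaf — visit 38.
  At 9: go right to 37.
    Visit 37.
    At 37: go left to 31.
      Visit 31.
      At 31: go left to 18.
        Visit 18.
        At 18: go left to 32.
          32 is a leaf — visit 32.
        At 18: go right to 39.
          39 is a leaf — visit 39.
      At 31: go right to 2.
        2 is a leaf — visit 2.
    At 37: no right child.
Full pre-order sequence: 8, 25, 10, 3, 20, 9, 16, 27, 21, 38, 37, 31, 18, 32, 39, 2.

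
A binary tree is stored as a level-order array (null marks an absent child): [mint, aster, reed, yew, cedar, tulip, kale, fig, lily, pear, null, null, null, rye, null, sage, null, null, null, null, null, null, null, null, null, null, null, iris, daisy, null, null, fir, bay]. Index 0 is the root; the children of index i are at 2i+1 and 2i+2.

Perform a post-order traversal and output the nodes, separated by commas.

Post-order visits the left subtree, then the right subtree, then the node.
At mint: go left to aster.
  At aster: go left to yew.
    At yew: go left to fig.
      At fig: go left to sage.
        At sage: go left to fir.
          fir is a leaf — visit fir.
        At sage: go right to bay.
          bay is a leaf — visit bay.
        Visit sage.
      At fig: no right child.
      Visit fig.
    At yew: go right to lily.
      lily is a leaf — visit lily.
    Visit yew.
  At aster: go right to cedar.
    At cedar: go left to pear.
      pear is a leaf — visit pear.
    At cedar: no right child.
    Visit cedar.
  Visit aster.
At mint: go right to reed.
  At reed: go left to tulip.
    tulip is a leaf — visit tulip.
  At reed: go right to kale.
    At kale: go left to rye.
      At rye: go left to iris.
        iris is a leaf — visit iris.
      At rye: go right to daisy.
        daisy is a leaf — visit daisy.
      Visit rye.
    At kale: no right child.
    Visit kale.
  Visit reed.
Visit mint.

fir, bay, sage, fig, lily, yew, pear, cedar, aster, tulip, iris, daisy, rye, kale, reed, mint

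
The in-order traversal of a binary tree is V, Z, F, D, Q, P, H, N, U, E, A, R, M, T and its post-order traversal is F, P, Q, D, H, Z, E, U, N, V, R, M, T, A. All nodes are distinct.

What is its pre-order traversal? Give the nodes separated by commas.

A, V, N, Z, H, D, F, Q, P, U, E, T, M, R

The last element of post-order is the root; it splits in-order into left and right subtrees.
Root A: left subtree has 10 nodes {V, Z, F, D, Q, P, H, N, U, E}, right has 3 {R, M, T}.
  Root V: left subtree has 0 nodes { }, right has 9 {Z, F, D, Q, P, H, N, U, E}.
    Root N: left subtree has 6 nodes {Z, F, D, Q, P, H}, right has 2 {U, E}.
      Root Z: left subtree has 0 nodes { }, right has 5 {F, D, Q, P, H}.
        Root H: left subtree has 4 nodes {F, D, Q, P}, right has 0 { }.
          Root D: left subtree has 1 node {F}, right has 2 {Q, P}.
            Root Q: left subtree has 0 nodes { }, right has 1 {P}.
      Root U: left subtree has 0 nodes { }, right has 1 {E}.
  Root T: left subtree has 2 nodes {R, M}, right has 0 { }.
    Root M: left subtree has 1 node {R}, right has 0 { }.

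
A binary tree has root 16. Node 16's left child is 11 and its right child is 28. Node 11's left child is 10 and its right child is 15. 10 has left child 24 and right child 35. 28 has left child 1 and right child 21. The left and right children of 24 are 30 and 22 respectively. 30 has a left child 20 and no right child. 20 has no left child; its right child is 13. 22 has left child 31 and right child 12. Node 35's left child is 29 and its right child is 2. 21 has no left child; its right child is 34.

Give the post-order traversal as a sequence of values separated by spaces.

13 20 30 31 12 22 24 29 2 35 10 15 11 1 34 21 28 16

Post-order visits the left subtree, then the right subtree, then the node.
At 16: go left to 11.
  At 11: go left to 10.
    At 10: go left to 24.
      At 24: go left to 30.
        At 30: go left to 20.
          At 20: no left child.
          At 20: go right to 13.
            13 is a leaf — visit 13.
          Visit 20.
        At 30: no right child.
        Visit 30.
      At 24: go right to 22.
        At 22: go left to 31.
          31 is a leaf — visit 31.
        At 22: go right to 12.
          12 is a leaf — visit 12.
        Visit 22.
      Visit 24.
    At 10: go right to 35.
      At 35: go left to 29.
        29 is a leaf — visit 29.
      At 35: go right to 2.
        2 is a leaf — visit 2.
      Visit 35.
    Visit 10.
  At 11: go right to 15.
    15 is a leaf — visit 15.
  Visit 11.
At 16: go right to 28.
  At 28: go left to 1.
    1 is a leaf — visit 1.
  At 28: go right to 21.
    At 21: no left child.
    At 21: go right to 34.
      34 is a leaf — visit 34.
    Visit 21.
  Visit 28.
Visit 16.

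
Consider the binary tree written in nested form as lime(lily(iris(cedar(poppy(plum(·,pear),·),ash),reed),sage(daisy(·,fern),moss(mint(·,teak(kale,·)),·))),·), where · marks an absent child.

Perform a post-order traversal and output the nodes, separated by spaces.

pear plum poppy ash cedar reed iris fern daisy kale teak mint moss sage lily lime

Post-order visits the left subtree, then the right subtree, then the node.
At lime: go left to lily.
  At lily: go left to iris.
    At iris: go left to cedar.
      At cedar: go left to poppy.
        At poppy: go left to plum.
          At plum: no left child.
          At plum: go right to pear.
            pear is a leaf — visit pear.
          Visit plum.
        At poppy: no right child.
        Visit poppy.
      At cedar: go right to ash.
        ash is a leaf — visit ash.
      Visit cedar.
    At iris: go right to reed.
      reed is a leaf — visit reed.
    Visit iris.
  At lily: go right to sage.
    At sage: go left to daisy.
      At daisy: no left child.
      At daisy: go right to fern.
        fern is a leaf — visit fern.
      Visit daisy.
    At sage: go right to moss.
      At moss: go left to mint.
        At mint: no left child.
        At mint: go right to teak.
          At teak: go left to kale.
            kale is a leaf — visit kale.
          At teak: no right child.
          Visit teak.
        Visit mint.
      At moss: no right child.
      Visit moss.
    Visit sage.
  Visit lily.
At lime: no right child.
Visit lime.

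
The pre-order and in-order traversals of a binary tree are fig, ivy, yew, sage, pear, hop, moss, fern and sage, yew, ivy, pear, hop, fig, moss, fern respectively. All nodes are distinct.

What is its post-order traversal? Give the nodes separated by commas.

sage, yew, hop, pear, ivy, fern, moss, fig

The first element of pre-order is the root; it splits in-order into left and right subtrees.
Root fig: left subtree has 5 nodes {sage, yew, ivy, pear, hop}, right has 2 {moss, fern}.
  Root ivy: left subtree has 2 nodes {sage, yew}, right has 2 {pear, hop}.
    Root yew: left subtree has 1 node {sage}, right has 0 { }.
    Root pear: left subtree has 0 nodes { }, right has 1 {hop}.
  Root moss: left subtree has 0 nodes { }, right has 1 {fern}.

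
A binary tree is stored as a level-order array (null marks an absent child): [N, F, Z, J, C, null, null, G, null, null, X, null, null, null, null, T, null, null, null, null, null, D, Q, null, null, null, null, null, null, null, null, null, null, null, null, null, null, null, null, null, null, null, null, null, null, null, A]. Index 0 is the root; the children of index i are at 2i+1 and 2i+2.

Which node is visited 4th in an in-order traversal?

In-order visits the left subtree, then the node, then the right subtree.
At N: go left to F.
  At F: go left to J.
    At J: go left to G.
      At G: go left to T.
        T is a leaf — visit T.
      Visit G.
      At G: no right child.
    Visit J.
    At J: no right child.
  Visit F.
  At F: go right to C.
    At C: no left child.
    Visit C.
    At C: go right to X.
      At X: go left to D.
        D is a leaf — visit D.
      Visit X.
      At X: go right to Q.
        At Q: no left child.
        Visit Q.
        At Q: go right to A.
          A is a leaf — visit A.
Visit N.
At N: go right to Z.
  Z is a leaf — visit Z.
Full in-order sequence: T, G, J, F, C, D, X, Q, A, N, Z.

F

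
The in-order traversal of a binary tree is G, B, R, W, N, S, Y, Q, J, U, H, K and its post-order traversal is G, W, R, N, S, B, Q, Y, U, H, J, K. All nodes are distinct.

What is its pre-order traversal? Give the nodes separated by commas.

The last element of post-order is the root; it splits in-order into left and right subtrees.
Root K: left subtree has 11 nodes {G, B, R, W, N, S, Y, Q, J, U, H}, right has 0 { }.
  Root J: left subtree has 8 nodes {G, B, R, W, N, S, Y, Q}, right has 2 {U, H}.
    Root Y: left subtree has 6 nodes {G, B, R, W, N, S}, right has 1 {Q}.
      Root B: left subtree has 1 node {G}, right has 4 {R, W, N, S}.
        Root S: left subtree has 3 nodes {R, W, N}, right has 0 { }.
          Root N: left subtree has 2 nodes {R, W}, right has 0 { }.
            Root R: left subtree has 0 nodes { }, right has 1 {W}.
    Root H: left subtree has 1 node {U}, right has 0 { }.

K, J, Y, B, G, S, N, R, W, Q, H, U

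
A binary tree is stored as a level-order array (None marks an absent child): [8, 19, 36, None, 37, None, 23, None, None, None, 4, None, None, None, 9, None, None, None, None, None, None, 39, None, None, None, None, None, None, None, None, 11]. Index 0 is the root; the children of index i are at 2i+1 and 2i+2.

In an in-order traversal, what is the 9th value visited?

In-order visits the left subtree, then the node, then the right subtree.
At 8: go left to 19.
  At 19: no left child.
  Visit 19.
  At 19: go right to 37.
    At 37: no left child.
    Visit 37.
    At 37: go right to 4.
      At 4: go left to 39.
        39 is a leaf — visit 39.
      Visit 4.
      At 4: no right child.
Visit 8.
At 8: go right to 36.
  At 36: no left child.
  Visit 36.
  At 36: go right to 23.
    At 23: no left child.
    Visit 23.
    At 23: go right to 9.
      At 9: no left child.
      Visit 9.
      At 9: go right to 11.
        11 is a leaf — visit 11.
Full in-order sequence: 19, 37, 39, 4, 8, 36, 23, 9, 11.

11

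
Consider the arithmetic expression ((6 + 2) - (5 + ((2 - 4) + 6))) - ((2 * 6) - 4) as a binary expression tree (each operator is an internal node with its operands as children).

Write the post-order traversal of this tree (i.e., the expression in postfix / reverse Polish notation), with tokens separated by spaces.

Post-order on an expression tree gives postfix notation: for each operator, emit left operand, right operand, then the operator.

6 2 + 5 2 4 - 6 + + - 2 6 * 4 - -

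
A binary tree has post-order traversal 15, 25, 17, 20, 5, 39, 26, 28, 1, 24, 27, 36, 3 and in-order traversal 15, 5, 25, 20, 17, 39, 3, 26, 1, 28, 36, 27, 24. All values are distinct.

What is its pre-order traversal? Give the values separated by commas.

3, 39, 5, 15, 20, 25, 17, 36, 1, 26, 28, 27, 24

The last element of post-order is the root; it splits in-order into left and right subtrees.
Root 3: left subtree has 6 nodes {15, 5, 25, 20, 17, 39}, right has 6 {26, 1, 28, 36, 27, 24}.
  Root 39: left subtree has 5 nodes {15, 5, 25, 20, 17}, right has 0 { }.
    Root 5: left subtree has 1 node {15}, right has 3 {25, 20, 17}.
      Root 20: left subtree has 1 node {25}, right has 1 {17}.
  Root 36: left subtree has 3 nodes {26, 1, 28}, right has 2 {27, 24}.
    Root 1: left subtree has 1 node {26}, right has 1 {28}.
    Root 27: left subtree has 0 nodes { }, right has 1 {24}.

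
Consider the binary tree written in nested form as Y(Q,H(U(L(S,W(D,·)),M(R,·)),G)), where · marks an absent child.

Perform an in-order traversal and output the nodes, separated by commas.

Q, Y, S, L, D, W, U, R, M, H, G

In-order visits the left subtree, then the node, then the right subtree.
At Y: go left to Q.
  Q is a leaf — visit Q.
Visit Y.
At Y: go right to H.
  At H: go left to U.
    At U: go left to L.
      At L: go left to S.
        S is a leaf — visit S.
      Visit L.
      At L: go right to W.
        At W: go left to D.
          D is a leaf — visit D.
        Visit W.
        At W: no right child.
    Visit U.
    At U: go right to M.
      At M: go left to R.
        R is a leaf — visit R.
      Visit M.
      At M: no right child.
  Visit H.
  At H: go right to G.
    G is a leaf — visit G.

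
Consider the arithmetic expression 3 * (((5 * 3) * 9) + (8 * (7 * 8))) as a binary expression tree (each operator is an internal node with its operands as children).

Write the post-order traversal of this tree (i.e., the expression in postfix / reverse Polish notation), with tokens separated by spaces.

3 5 3 * 9 * 8 7 8 * * + *

Post-order on an expression tree gives postfix notation: for each operator, emit left operand, right operand, then the operator.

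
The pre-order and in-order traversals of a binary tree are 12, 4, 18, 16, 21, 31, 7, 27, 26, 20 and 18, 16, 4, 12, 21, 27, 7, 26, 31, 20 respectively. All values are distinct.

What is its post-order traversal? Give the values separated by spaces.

16 18 4 27 26 7 20 31 21 12

The first element of pre-order is the root; it splits in-order into left and right subtrees.
Root 12: left subtree has 3 nodes {18, 16, 4}, right has 6 {21, 27, 7, 26, 31, 20}.
  Root 4: left subtree has 2 nodes {18, 16}, right has 0 { }.
    Root 18: left subtree has 0 nodes { }, right has 1 {16}.
  Root 21: left subtree has 0 nodes { }, right has 5 {27, 7, 26, 31, 20}.
    Root 31: left subtree has 3 nodes {27, 7, 26}, right has 1 {20}.
      Root 7: left subtree has 1 node {27}, right has 1 {26}.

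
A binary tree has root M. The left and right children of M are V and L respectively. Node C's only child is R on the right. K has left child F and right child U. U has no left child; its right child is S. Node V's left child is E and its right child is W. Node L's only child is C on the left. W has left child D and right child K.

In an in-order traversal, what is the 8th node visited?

In-order visits the left subtree, then the node, then the right subtree.
At M: go left to V.
  At V: go left to E.
    E is a leaf — visit E.
  Visit V.
  At V: go right to W.
    At W: go left to D.
      D is a leaf — visit D.
    Visit W.
    At W: go right to K.
      At K: go left to F.
        F is a leaf — visit F.
      Visit K.
      At K: go right to U.
        At U: no left child.
        Visit U.
        At U: go right to S.
          S is a leaf — visit S.
Visit M.
At M: go right to L.
  At L: go left to C.
    At C: no left child.
    Visit C.
    At C: go right to R.
      R is a leaf — visit R.
  Visit L.
  At L: no right child.
Full in-order sequence: E, V, D, W, F, K, U, S, M, C, R, L.

S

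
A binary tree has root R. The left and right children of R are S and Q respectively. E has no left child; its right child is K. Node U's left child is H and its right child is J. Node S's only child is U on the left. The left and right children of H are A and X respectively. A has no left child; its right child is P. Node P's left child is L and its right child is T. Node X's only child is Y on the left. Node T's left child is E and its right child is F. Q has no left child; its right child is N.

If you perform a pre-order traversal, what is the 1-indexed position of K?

Pre-order visits the node, then its left subtree, then its right subtree.
Visit R.
At R: go left to S.
  Visit S.
  At S: go left to U.
    Visit U.
    At U: go left to H.
      Visit H.
      At H: go left to A.
        Visit A.
        At A: no left child.
        At A: go right to P.
          Visit P.
          At P: go left to L.
            L is a leaf — visit L.
          At P: go right to T.
            Visit T.
            At T: go left to E.
              Visit E.
              At E: no left child.
              At E: go right to K.
                K is a leaf — visit K.
            At T: go right to F.
              F is a leaf — visit F.
      At H: go right to X.
        Visit X.
        At X: go left to Y.
          Y is a leaf — visit Y.
        At X: no right child.
    At U: go right to J.
      J is a leaf — visit J.
  At S: no right child.
At R: go right to Q.
  Visit Q.
  At Q: no left child.
  At Q: go right to N.
    N is a leaf — visit N.
Full pre-order sequence: R, S, U, H, A, P, L, T, E, K, F, X, Y, J, Q, N.

10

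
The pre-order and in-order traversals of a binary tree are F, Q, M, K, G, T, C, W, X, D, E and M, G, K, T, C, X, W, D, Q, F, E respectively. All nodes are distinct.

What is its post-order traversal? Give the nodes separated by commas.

The first element of pre-order is the root; it splits in-order into left and right subtrees.
Root F: left subtree has 9 nodes {M, G, K, T, C, X, W, D, Q}, right has 1 {E}.
  Root Q: left subtree has 8 nodes {M, G, K, T, C, X, W, D}, right has 0 { }.
    Root M: left subtree has 0 nodes { }, right has 7 {G, K, T, C, X, W, D}.
      Root K: left subtree has 1 node {G}, right has 5 {T, C, X, W, D}.
        Root T: left subtree has 0 nodes { }, right has 4 {C, X, W, D}.
          Root C: left subtree has 0 nodes { }, right has 3 {X, W, D}.
            Root W: left subtree has 1 node {X}, right has 1 {D}.

G, X, D, W, C, T, K, M, Q, E, F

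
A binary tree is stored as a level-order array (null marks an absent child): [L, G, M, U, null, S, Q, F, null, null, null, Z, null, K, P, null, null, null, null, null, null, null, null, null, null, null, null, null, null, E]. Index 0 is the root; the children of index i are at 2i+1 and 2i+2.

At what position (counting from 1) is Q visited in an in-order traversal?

In-order visits the left subtree, then the node, then the right subtree.
At L: go left to G.
  At G: go left to U.
    At U: go left to F.
      F is a leaf — visit F.
    Visit U.
    At U: no right child.
  Visit G.
  At G: no right child.
Visit L.
At L: go right to M.
  At M: go left to S.
    At S: go left to Z.
      Z is a leaf — visit Z.
    Visit S.
    At S: no right child.
  Visit M.
  At M: go right to Q.
    At Q: go left to K.
      K is a leaf — visit K.
    Visit Q.
    At Q: go right to P.
      At P: go left to E.
        E is a leaf — visit E.
      Visit P.
      At P: no right child.
Full in-order sequence: F, U, G, L, Z, S, M, K, Q, E, P.

9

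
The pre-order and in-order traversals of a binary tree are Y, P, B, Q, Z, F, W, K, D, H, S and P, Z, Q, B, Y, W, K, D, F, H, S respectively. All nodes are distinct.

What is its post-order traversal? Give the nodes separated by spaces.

The first element of pre-order is the root; it splits in-order into left and right subtrees.
Root Y: left subtree has 4 nodes {P, Z, Q, B}, right has 6 {W, K, D, F, H, S}.
  Root P: left subtree has 0 nodes { }, right has 3 {Z, Q, B}.
    Root B: left subtree has 2 nodes {Z, Q}, right has 0 { }.
      Root Q: left subtree has 1 node {Z}, right has 0 { }.
  Root F: left subtree has 3 nodes {W, K, D}, right has 2 {H, S}.
    Root W: left subtree has 0 nodes { }, right has 2 {K, D}.
      Root K: left subtree has 0 nodes { }, right has 1 {D}.
    Root H: left subtree has 0 nodes { }, right has 1 {S}.

Z Q B P D K W S H F Y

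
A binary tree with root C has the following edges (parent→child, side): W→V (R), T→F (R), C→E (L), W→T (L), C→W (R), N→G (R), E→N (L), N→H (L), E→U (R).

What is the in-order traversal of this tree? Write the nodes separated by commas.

In-order visits the left subtree, then the node, then the right subtree.
At C: go left to E.
  At E: go left to N.
    At N: go left to H.
      H is a leaf — visit H.
    Visit N.
    At N: go right to G.
      G is a leaf — visit G.
  Visit E.
  At E: go right to U.
    U is a leaf — visit U.
Visit C.
At C: go right to W.
  At W: go left to T.
    At T: no left child.
    Visit T.
    At T: go right to F.
      F is a leaf — visit F.
  Visit W.
  At W: go right to V.
    V is a leaf — visit V.

H, N, G, E, U, C, T, F, W, V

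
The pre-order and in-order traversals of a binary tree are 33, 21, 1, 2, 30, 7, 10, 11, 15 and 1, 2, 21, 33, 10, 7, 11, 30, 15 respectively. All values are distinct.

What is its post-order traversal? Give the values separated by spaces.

The first element of pre-order is the root; it splits in-order into left and right subtrees.
Root 33: left subtree has 3 nodes {1, 2, 21}, right has 5 {10, 7, 11, 30, 15}.
  Root 21: left subtree has 2 nodes {1, 2}, right has 0 { }.
    Root 1: left subtree has 0 nodes { }, right has 1 {2}.
  Root 30: left subtree has 3 nodes {10, 7, 11}, right has 1 {15}.
    Root 7: left subtree has 1 node {10}, right has 1 {11}.

2 1 21 10 11 7 15 30 33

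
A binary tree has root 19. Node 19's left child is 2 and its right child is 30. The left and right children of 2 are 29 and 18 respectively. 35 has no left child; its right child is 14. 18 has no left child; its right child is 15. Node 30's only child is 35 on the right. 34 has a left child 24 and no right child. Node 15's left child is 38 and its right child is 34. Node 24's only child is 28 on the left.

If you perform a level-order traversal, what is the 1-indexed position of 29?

Level-order visits nodes level by level from the root, left to right within each level.
Level 0: 19
Level 1: 2, 30
Level 2: 29, 18, 35
Level 3: 15, 14
Level 4: 38, 34
Level 5: 24
Level 6: 28
Full level-order sequence: 19, 2, 30, 29, 18, 35, 15, 14, 38, 34, 24, 28.

4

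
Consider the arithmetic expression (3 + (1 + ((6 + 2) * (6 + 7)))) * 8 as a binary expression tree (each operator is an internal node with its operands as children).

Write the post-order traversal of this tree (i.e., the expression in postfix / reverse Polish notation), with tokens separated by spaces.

3 1 6 2 + 6 7 + * + + 8 *

Post-order on an expression tree gives postfix notation: for each operator, emit left operand, right operand, then the operator.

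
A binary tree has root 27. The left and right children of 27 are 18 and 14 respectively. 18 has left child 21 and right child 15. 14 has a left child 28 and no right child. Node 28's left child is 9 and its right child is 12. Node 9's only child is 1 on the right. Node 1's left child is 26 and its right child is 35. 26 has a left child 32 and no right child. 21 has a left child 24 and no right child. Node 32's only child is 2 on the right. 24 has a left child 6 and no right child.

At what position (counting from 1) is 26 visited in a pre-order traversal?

11

Pre-order visits the node, then its left subtree, then its right subtree.
Visit 27.
At 27: go left to 18.
  Visit 18.
  At 18: go left to 21.
    Visit 21.
    At 21: go left to 24.
      Visit 24.
      At 24: go left to 6.
        6 is a leaf — visit 6.
      At 24: no right child.
    At 21: no right child.
  At 18: go right to 15.
    15 is a leaf — visit 15.
At 27: go right to 14.
  Visit 14.
  At 14: go left to 28.
    Visit 28.
    At 28: go left to 9.
      Visit 9.
      At 9: no left child.
      At 9: go right to 1.
        Visit 1.
        At 1: go left to 26.
          Visit 26.
          At 26: go left to 32.
            Visit 32.
            At 32: no left child.
            At 32: go right to 2.
              2 is a leaf — visit 2.
          At 26: no right child.
        At 1: go right to 35.
          35 is a leaf — visit 35.
    At 28: go right to 12.
      12 is a leaf — visit 12.
  At 14: no right child.
Full pre-order sequence: 27, 18, 21, 24, 6, 15, 14, 28, 9, 1, 26, 32, 2, 35, 12.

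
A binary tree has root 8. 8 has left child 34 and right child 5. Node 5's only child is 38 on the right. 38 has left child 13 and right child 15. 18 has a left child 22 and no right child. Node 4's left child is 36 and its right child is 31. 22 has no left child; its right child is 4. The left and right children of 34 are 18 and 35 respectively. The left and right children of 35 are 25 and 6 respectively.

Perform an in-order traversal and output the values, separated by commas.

22, 36, 4, 31, 18, 34, 25, 35, 6, 8, 5, 13, 38, 15

In-order visits the left subtree, then the node, then the right subtree.
At 8: go left to 34.
  At 34: go left to 18.
    At 18: go left to 22.
      At 22: no left child.
      Visit 22.
      At 22: go right to 4.
        At 4: go left to 36.
          36 is a leaf — visit 36.
        Visit 4.
        At 4: go right to 31.
          31 is a leaf — visit 31.
    Visit 18.
    At 18: no right child.
  Visit 34.
  At 34: go right to 35.
    At 35: go left to 25.
      25 is a leaf — visit 25.
    Visit 35.
    At 35: go right to 6.
      6 is a leaf — visit 6.
Visit 8.
At 8: go right to 5.
  At 5: no left child.
  Visit 5.
  At 5: go right to 38.
    At 38: go left to 13.
      13 is a leaf — visit 13.
    Visit 38.
    At 38: go right to 15.
      15 is a leaf — visit 15.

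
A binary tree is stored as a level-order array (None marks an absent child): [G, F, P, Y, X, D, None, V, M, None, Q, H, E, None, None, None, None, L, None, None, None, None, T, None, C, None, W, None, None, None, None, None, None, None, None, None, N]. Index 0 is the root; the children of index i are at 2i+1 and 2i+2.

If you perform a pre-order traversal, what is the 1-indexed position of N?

7

Pre-order visits the node, then its left subtree, then its right subtree.
Visit G.
At G: go left to F.
  Visit F.
  At F: go left to Y.
    Visit Y.
    At Y: go left to V.
      V is a leaf — visit V.
    At Y: go right to M.
      Visit M.
      At M: go left to L.
        Visit L.
        At L: no left child.
        At L: go right to N.
          N is a leaf — visit N.
      At M: no right child.
  At F: go right to X.
    Visit X.
    At X: no left child.
    At X: go right to Q.
      Visit Q.
      At Q: no left child.
      At Q: go right to T.
        T is a leaf — visit T.
At G: go right to P.
  Visit P.
  At P: go left to D.
    Visit D.
    At D: go left to H.
      Visit H.
      At H: no left child.
      At H: go right to C.
        C is a leaf — visit C.
    At D: go right to E.
      Visit E.
      At E: no left child.
      At E: go right to W.
        W is a leaf — visit W.
  At P: no right child.
Full pre-order sequence: G, F, Y, V, M, L, N, X, Q, T, P, D, H, C, E, W.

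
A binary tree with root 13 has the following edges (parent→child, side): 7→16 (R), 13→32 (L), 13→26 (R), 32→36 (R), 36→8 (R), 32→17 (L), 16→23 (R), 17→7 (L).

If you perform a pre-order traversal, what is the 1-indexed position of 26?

9

Pre-order visits the node, then its left subtree, then its right subtree.
Visit 13.
At 13: go left to 32.
  Visit 32.
  At 32: go left to 17.
    Visit 17.
    At 17: go left to 7.
      Visit 7.
      At 7: no left child.
      At 7: go right to 16.
        Visit 16.
        At 16: no left child.
        At 16: go right to 23.
          23 is a leaf — visit 23.
    At 17: no right child.
  At 32: go right to 36.
    Visit 36.
    At 36: no left child.
    At 36: go right to 8.
      8 is a leaf — visit 8.
At 13: go right to 26.
  26 is a leaf — visit 26.
Full pre-order sequence: 13, 32, 17, 7, 16, 23, 36, 8, 26.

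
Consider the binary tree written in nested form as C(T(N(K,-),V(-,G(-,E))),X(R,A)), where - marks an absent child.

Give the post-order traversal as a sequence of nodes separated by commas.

Post-order visits the left subtree, then the right subtree, then the node.
At C: go left to T.
  At T: go left to N.
    At N: go left to K.
      K is a leaf — visit K.
    At N: no right child.
    Visit N.
  At T: go right to V.
    At V: no left child.
    At V: go right to G.
      At G: no left child.
      At G: go right to E.
        E is a leaf — visit E.
      Visit G.
    Visit V.
  Visit T.
At C: go right to X.
  At X: go left to R.
    R is a leaf — visit R.
  At X: go right to A.
    A is a leaf — visit A.
  Visit X.
Visit C.

K, N, E, G, V, T, R, A, X, C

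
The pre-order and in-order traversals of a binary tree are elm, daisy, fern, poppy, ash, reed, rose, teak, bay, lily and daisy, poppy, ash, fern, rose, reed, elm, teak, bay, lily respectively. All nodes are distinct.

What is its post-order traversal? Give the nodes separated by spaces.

The first element of pre-order is the root; it splits in-order into left and right subtrees.
Root elm: left subtree has 6 nodes {daisy, poppy, ash, fern, rose, reed}, right has 3 {teak, bay, lily}.
  Root daisy: left subtree has 0 nodes { }, right has 5 {poppy, ash, fern, rose, reed}.
    Root fern: left subtree has 2 nodes {poppy, ash}, right has 2 {rose, reed}.
      Root poppy: left subtree has 0 nodes { }, right has 1 {ash}.
      Root reed: left subtree has 1 node {rose}, right has 0 { }.
  Root teak: left subtree has 0 nodes { }, right has 2 {bay, lily}.
    Root bay: left subtree has 0 nodes { }, right has 1 {lily}.

ash poppy rose reed fern daisy lily bay teak elm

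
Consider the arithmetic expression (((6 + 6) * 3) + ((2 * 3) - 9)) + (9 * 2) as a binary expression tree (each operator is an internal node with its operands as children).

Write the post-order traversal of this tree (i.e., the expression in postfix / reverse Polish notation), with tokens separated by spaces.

6 6 + 3 * 2 3 * 9 - + 9 2 * +

Post-order on an expression tree gives postfix notation: for each operator, emit left operand, right operand, then the operator.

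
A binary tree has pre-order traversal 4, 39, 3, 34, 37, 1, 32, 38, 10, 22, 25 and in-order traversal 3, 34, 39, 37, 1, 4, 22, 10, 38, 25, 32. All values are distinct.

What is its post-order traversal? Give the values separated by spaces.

34 3 1 37 39 22 10 25 38 32 4

The first element of pre-order is the root; it splits in-order into left and right subtrees.
Root 4: left subtree has 5 nodes {3, 34, 39, 37, 1}, right has 5 {22, 10, 38, 25, 32}.
  Root 39: left subtree has 2 nodes {3, 34}, right has 2 {37, 1}.
    Root 3: left subtree has 0 nodes { }, right has 1 {34}.
    Root 37: left subtree has 0 nodes { }, right has 1 {1}.
  Root 32: left subtree has 4 nodes {22, 10, 38, 25}, right has 0 { }.
    Root 38: left subtree has 2 nodes {22, 10}, right has 1 {25}.
      Root 10: left subtree has 1 node {22}, right has 0 { }.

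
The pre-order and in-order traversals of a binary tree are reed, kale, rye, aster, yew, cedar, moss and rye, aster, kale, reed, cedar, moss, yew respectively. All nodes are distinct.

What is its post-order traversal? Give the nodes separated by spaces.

The first element of pre-order is the root; it splits in-order into left and right subtrees.
Root reed: left subtree has 3 nodes {rye, aster, kale}, right has 3 {cedar, moss, yew}.
  Root kale: left subtree has 2 nodes {rye, aster}, right has 0 { }.
    Root rye: left subtree has 0 nodes { }, right has 1 {aster}.
  Root yew: left subtree has 2 nodes {cedar, moss}, right has 0 { }.
    Root cedar: left subtree has 0 nodes { }, right has 1 {moss}.

aster rye kale moss cedar yew reed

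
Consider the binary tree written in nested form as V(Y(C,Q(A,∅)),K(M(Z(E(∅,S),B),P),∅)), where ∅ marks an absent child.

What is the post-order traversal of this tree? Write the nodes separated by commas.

C, A, Q, Y, S, E, B, Z, P, M, K, V

Post-order visits the left subtree, then the right subtree, then the node.
At V: go left to Y.
  At Y: go left to C.
    C is a leaf — visit C.
  At Y: go right to Q.
    At Q: go left to A.
      A is a leaf — visit A.
    At Q: no right child.
    Visit Q.
  Visit Y.
At V: go right to K.
  At K: go left to M.
    At M: go left to Z.
      At Z: go left to E.
        At E: no left child.
        At E: go right to S.
          S is a leaf — visit S.
        Visit E.
      At Z: go right to B.
        B is a leaf — visit B.
      Visit Z.
    At M: go right to P.
      P is a leaf — visit P.
    Visit M.
  At K: no right child.
  Visit K.
Visit V.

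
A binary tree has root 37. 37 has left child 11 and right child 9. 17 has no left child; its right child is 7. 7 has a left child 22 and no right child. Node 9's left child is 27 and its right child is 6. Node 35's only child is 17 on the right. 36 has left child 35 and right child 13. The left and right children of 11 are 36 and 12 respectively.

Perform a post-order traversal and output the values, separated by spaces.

22 7 17 35 13 36 12 11 27 6 9 37

Post-order visits the left subtree, then the right subtree, then the node.
At 37: go left to 11.
  At 11: go left to 36.
    At 36: go left to 35.
      At 35: no left child.
      At 35: go right to 17.
        At 17: no left child.
        At 17: go right to 7.
          At 7: go left to 22.
            22 is a leaf — visit 22.
          At 7: no right child.
          Visit 7.
        Visit 17.
      Visit 35.
    At 36: go right to 13.
      13 is a leaf — visit 13.
    Visit 36.
  At 11: go right to 12.
    12 is a leaf — visit 12.
  Visit 11.
At 37: go right to 9.
  At 9: go left to 27.
    27 is a leaf — visit 27.
  At 9: go right to 6.
    6 is a leaf — visit 6.
  Visit 9.
Visit 37.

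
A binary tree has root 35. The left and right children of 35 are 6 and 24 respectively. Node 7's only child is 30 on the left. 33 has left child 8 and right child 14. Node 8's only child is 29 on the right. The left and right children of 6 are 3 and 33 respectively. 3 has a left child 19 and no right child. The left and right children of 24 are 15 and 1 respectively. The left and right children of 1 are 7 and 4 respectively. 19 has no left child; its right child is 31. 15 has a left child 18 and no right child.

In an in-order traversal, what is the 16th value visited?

In-order visits the left subtree, then the node, then the right subtree.
At 35: go left to 6.
  At 6: go left to 3.
    At 3: go left to 19.
      At 19: no left child.
      Visit 19.
      At 19: go right to 31.
        31 is a leaf — visit 31.
    Visit 3.
    At 3: no right child.
  Visit 6.
  At 6: go right to 33.
    At 33: go left to 8.
      At 8: no left child.
      Visit 8.
      At 8: go right to 29.
        29 is a leaf — visit 29.
    Visit 33.
    At 33: go right to 14.
      14 is a leaf — visit 14.
Visit 35.
At 35: go right to 24.
  At 24: go left to 15.
    At 15: go left to 18.
      18 is a leaf — visit 18.
    Visit 15.
    At 15: no right child.
  Visit 24.
  At 24: go right to 1.
    At 1: go left to 7.
      At 7: go left to 30.
        30 is a leaf — visit 30.
      Visit 7.
      At 7: no right child.
    Visit 1.
    At 1: go right to 4.
      4 is a leaf — visit 4.
Full in-order sequence: 19, 31, 3, 6, 8, 29, 33, 14, 35, 18, 15, 24, 30, 7, 1, 4.

4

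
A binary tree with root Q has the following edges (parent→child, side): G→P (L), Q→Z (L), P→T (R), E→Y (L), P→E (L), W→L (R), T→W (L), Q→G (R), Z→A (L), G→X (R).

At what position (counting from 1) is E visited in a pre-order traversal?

6

Pre-order visits the node, then its left subtree, then its right subtree.
Visit Q.
At Q: go left to Z.
  Visit Z.
  At Z: go left to A.
    A is a leaf — visit A.
  At Z: no right child.
At Q: go right to G.
  Visit G.
  At G: go left to P.
    Visit P.
    At P: go left to E.
      Visit E.
      At E: go left to Y.
        Y is a leaf — visit Y.
      At E: no right child.
    At P: go right to T.
      Visit T.
      At T: go left to W.
        Visit W.
        At W: no left child.
        At W: go right to L.
          L is a leaf — visit L.
      At T: no right child.
  At G: go right to X.
    X is a leaf — visit X.
Full pre-order sequence: Q, Z, A, G, P, E, Y, T, W, L, X.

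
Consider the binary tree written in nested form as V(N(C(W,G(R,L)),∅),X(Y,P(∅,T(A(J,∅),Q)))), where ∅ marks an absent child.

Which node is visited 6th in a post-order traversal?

N

Post-order visits the left subtree, then the right subtree, then the node.
At V: go left to N.
  At N: go left to C.
    At C: go left to W.
      W is a leaf — visit W.
    At C: go right to G.
      At G: go left to R.
        R is a leaf — visit R.
      At G: go right to L.
        L is a leaf — visit L.
      Visit G.
    Visit C.
  At N: no right child.
  Visit N.
At V: go right to X.
  At X: go left to Y.
    Y is a leaf — visit Y.
  At X: go right to P.
    At P: no left child.
    At P: go right to T.
      At T: go left to A.
        At A: go left to J.
          J is a leaf — visit J.
        At A: no right child.
        Visit A.
      At T: go right to Q.
        Q is a leaf — visit Q.
      Visit T.
    Visit P.
  Visit X.
Visit V.
Full post-order sequence: W, R, L, G, C, N, Y, J, A, Q, T, P, X, V.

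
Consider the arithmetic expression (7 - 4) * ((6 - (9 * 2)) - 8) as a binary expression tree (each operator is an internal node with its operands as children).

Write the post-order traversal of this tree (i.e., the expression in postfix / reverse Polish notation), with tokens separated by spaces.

7 4 - 6 9 2 * - 8 - *

Post-order on an expression tree gives postfix notation: for each operator, emit left operand, right operand, then the operator.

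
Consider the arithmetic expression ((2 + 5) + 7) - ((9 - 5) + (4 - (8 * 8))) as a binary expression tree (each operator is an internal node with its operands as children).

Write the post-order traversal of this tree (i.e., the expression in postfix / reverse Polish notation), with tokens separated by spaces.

2 5 + 7 + 9 5 - 4 8 8 * - + -

Post-order on an expression tree gives postfix notation: for each operator, emit left operand, right operand, then the operator.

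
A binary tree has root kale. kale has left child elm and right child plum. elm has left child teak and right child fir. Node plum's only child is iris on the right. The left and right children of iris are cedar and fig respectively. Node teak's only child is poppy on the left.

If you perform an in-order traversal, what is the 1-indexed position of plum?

6

In-order visits the left subtree, then the node, then the right subtree.
At kale: go left to elm.
  At elm: go left to teak.
    At teak: go left to poppy.
      poppy is a leaf — visit poppy.
    Visit teak.
    At teak: no right child.
  Visit elm.
  At elm: go right to fir.
    fir is a leaf — visit fir.
Visit kale.
At kale: go right to plum.
  At plum: no left child.
  Visit plum.
  At plum: go right to iris.
    At iris: go left to cedar.
      cedar is a leaf — visit cedar.
    Visit iris.
    At iris: go right to fig.
      fig is a leaf — visit fig.
Full in-order sequence: poppy, teak, elm, fir, kale, plum, cedar, iris, fig.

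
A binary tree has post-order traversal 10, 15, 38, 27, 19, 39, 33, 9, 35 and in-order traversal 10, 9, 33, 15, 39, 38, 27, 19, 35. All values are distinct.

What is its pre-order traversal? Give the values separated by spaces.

35 9 10 33 39 15 19 27 38

The last element of post-order is the root; it splits in-order into left and right subtrees.
Root 35: left subtree has 8 nodes {10, 9, 33, 15, 39, 38, 27, 19}, right has 0 { }.
  Root 9: left subtree has 1 node {10}, right has 6 {33, 15, 39, 38, 27, 19}.
    Root 33: left subtree has 0 nodes { }, right has 5 {15, 39, 38, 27, 19}.
      Root 39: left subtree has 1 node {15}, right has 3 {38, 27, 19}.
        Root 19: left subtree has 2 nodes {38, 27}, right has 0 { }.
          Root 27: left subtree has 1 node {38}, right has 0 { }.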